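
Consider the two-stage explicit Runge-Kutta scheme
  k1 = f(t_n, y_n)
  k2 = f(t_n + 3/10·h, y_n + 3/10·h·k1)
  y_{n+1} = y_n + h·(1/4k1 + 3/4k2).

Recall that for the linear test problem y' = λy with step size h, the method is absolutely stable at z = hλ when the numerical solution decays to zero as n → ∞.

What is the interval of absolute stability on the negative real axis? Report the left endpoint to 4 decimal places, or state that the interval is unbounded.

On y'=λy, z=hλ:
  k1=λy_n ⇒ h·k1=z·y_n;  k2=λ(1+3/10z)y_n ⇒ h·k2=z(1+3/10z)y_n
  y_{n+1}/y_n = 1 + 1/4z + 3/4z(1+3/10z) = 1 + z + 9/40z²
  so R(z) = 1 + z + 9/40z².

Solve |R(x)|<1 on ℝ⁻.
x=-0.57: |R|=0.5031
R=1: x+9/40x²=0 ⇒ x=−40/9=-4.4444; min R=1−1/(4·9/40)=-0.1111>−1
Confirm numerically:
  x=-3.795: |R|=0.44546 <1
  x=-2.740: |R|=0.05079 <1
  x=-2.013: |R|=0.10126 <1
  x=-4.620: |R|=1.18249 >1
  x=-4.602: |R|=1.16314 >1
So |R|<1 on (-4.4444, 0).

z∈(-4.4444,0).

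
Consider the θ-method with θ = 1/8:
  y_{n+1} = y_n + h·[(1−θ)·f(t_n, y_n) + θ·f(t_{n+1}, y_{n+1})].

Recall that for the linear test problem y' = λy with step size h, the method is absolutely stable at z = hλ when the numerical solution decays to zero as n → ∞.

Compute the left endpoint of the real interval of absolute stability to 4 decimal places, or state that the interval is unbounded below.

left endpoint -2.6667.

Test eqn y'=λy, z=hλ:
  y_{n+1} = y_n + z·[7/8·y_n + 1/8·y_{n+1}] ⇒ (1 − 1/8z)y_{n+1} = (1 + 7/8z)y_n
  so R(z) = (1 + 7/8z)/(1 − 1/8z).

Boundary: |R(x)|=1, x<0.
x=-0.65: |R|=0.3988
R=−1: 1+7/8x = −1+1/8x ⇒ -3/4x=2 ⇒ x=2/(-3/4)=-2.6667
Confirm numerically:
  x=-2.578: |R|=0.94971 <1
  x=-2.031: |R|=0.61978 <1
  x=-1.884: |R|=0.52489 <1
  x=-3.072: |R|=1.21965 >1
  x=-3.056: |R|=1.21129 >1
  x=-2.891: |R|=1.12359 >1
Interval (-2.6667, 0).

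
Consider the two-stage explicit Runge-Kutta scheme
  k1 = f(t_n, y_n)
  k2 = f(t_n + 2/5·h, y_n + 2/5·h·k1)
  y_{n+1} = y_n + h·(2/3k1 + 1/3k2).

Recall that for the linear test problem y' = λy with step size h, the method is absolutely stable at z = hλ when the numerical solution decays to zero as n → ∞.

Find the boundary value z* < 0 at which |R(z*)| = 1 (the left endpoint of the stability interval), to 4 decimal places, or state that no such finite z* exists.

On y'=λy, z=hλ:
  k1=λy_n ⇒ h·k1=z·y_n;  k2=λ(1+2/5z)y_n ⇒ h·k2=z(1+2/5z)y_n
  y_{n+1}/y_n = 1 + 2/3z + 1/3z(1+2/5z) = 1 + z + 2/15z²
  ⇒ R(z) = 1 + z + 2/15z².

Need |R(x)|<1, x<0.
x=-1.48: |R|=0.1879
R=1: x+2/15x²=0 ⇒ x=−15/2=-7.5000; min R=1−1/(4·2/15)=-0.8750>−1
Confirm numerically:
  x=-5.197: |R|=0.59583 <1
  x=-5.091: |R|=0.63523 <1
  x=-4.797: |R|=0.72884 <1
  x=-8.043: |R|=1.58231 >1
  x=-7.708: |R|=1.21377 >1
Stable set (-7.5000, 0).

z* = -7.5000.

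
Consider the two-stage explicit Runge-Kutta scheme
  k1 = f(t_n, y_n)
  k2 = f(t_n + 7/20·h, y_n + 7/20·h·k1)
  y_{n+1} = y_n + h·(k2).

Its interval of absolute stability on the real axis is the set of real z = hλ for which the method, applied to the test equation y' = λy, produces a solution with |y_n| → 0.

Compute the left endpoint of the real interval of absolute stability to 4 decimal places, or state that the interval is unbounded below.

z* = -2.8571.

With y'=λy (z=hλ):
  k1=λy_n ⇒ h·k1=z·y_n;  k2=λ(1+7/20z)y_n ⇒ h·k2=z(1+7/20z)y_n
  y_{n+1}/y_n = 1 + z(1+7/20z) = 1 + z + 7/20z²
  Hence R(z) = 1 + z + 7/20z².

Need |R(x)|<1, x<0.
x=-1.36: |R|=0.2874
R=1: x+7/20x²=0 ⇒ x=−20/7=-2.8571; min R=1−1/(4·7/20)=0.2857>−1
Confirm numerically:
  x=-2.543: |R|=0.72040 <1
  x=-2.527: |R|=0.70801 <1
  x=-2.236: |R|=0.51389 <1
  x=-3.115: |R|=1.28113 >1
  x=-2.941: |R|=1.08632 >1
So |R|<1 on (-2.8571, 0).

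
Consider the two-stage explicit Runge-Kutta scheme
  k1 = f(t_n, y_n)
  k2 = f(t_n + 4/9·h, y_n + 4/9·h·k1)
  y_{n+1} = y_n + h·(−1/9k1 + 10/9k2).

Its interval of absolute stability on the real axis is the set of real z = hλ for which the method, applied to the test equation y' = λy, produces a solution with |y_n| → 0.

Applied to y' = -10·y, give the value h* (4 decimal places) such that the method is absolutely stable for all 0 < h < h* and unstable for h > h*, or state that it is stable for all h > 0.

On y'=λy, z=hλ:
  k1=λy_n ⇒ h·k1=z·y_n;  k2=λ(1+4/9z)y_n ⇒ h·k2=z(1+4/9z)y_n
  y_{n+1}/y_n = 1 − 1/9z + 10/9z(1+4/9z) = 1 + z + 40/81z²
  R(z) = 1 + z + 40/81z².

Find x<0 with |R(x)|<1.
x=-0.52: |R|=0.6135
R=1: x+40/81x²=0 ⇒ x=−81/40=-2.0250; min R=1−1/(4·40/81)=0.4938>−1
Confirm numerically:
  x=-1.900: |R|=0.88272 <1
  x=-1.083: |R|=0.49620 <1
  x=-1.040: |R|=0.49412 <1
  x=-2.331: |R|=1.35224 >1
  x=-2.278: |R|=1.28461 >1
  x=-2.129: |R|=1.10934 >1
Stable set (-2.0250, 0).

(-2.0250,0); λ=-10 ⇒ h* = (81/40)/10 = 0.2025.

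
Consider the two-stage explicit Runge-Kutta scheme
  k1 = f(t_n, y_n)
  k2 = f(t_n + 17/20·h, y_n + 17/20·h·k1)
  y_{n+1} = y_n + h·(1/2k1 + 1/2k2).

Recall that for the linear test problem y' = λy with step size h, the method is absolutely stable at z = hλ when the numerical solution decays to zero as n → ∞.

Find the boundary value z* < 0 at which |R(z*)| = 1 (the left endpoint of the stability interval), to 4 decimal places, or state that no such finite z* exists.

Test eqn y'=λy, z=hλ:
  k1=λy_n ⇒ h·k1=z·y_n;  k2=λ(1+17/20z)y_n ⇒ h·k2=z(1+17/20z)y_n
  y_{n+1}/y_n = 1 + 1/2z + 1/2z(1+17/20z) = 1 + z + 17/40z²
  Hence R(z) = 1 + z + 17/40z².

Find x<0 with |R(x)|<1.
x=-0.95: |R|=0.4336
R=1: x+17/40x²=0 ⇒ x=−40/17=-2.3529; min R=1−1/(4·17/40)=0.4118>−1
Confirm numerically:
  x=-2.270: |R|=0.91998 <1
  x=-1.670: |R|=0.51528 <1
  x=-1.522: |R|=0.46251 <1
  x=-2.802: |R|=1.53476 >1
  x=-2.551: |R|=1.21473 >1
Interval (-2.3529, 0).

z* = -2.3529.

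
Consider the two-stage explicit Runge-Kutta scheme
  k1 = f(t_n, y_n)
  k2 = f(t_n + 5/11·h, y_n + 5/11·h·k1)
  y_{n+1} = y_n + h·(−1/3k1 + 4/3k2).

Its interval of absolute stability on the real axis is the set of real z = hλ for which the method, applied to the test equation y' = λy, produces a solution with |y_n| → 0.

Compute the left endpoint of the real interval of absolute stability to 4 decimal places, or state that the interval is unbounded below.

left endpoint -1.6500.

Set f=λy, z=hλ:
  k1=λy_n ⇒ h·k1=z·y_n;  k2=λ(1+5/11z)y_n ⇒ h·k2=z(1+5/11z)y_n
  y_{n+1}/y_n = 1 − 1/3z + 4/3z(1+5/11z) = 1 + z + 20/33z²
  Hence R(z) = 1 + z + 20/33z².

Solve |R(x)|<1 on ℝ⁻.
x=-0.34: |R|=0.7301
R=1: x+20/33x²=0 ⇒ x=−33/20=-1.6500; min R=1−1/(4·20/33)=0.5875>−1
Confirm numerically:
  x=-1.517: |R|=0.87772 <1
  x=-1.233: |R|=0.68839 <1
  x=-0.847: |R|=0.58779 <1
  x=-0.728: |R|=0.59320 <1
  x=-2.219: |R|=1.76522 >1
  x=-1.773: |R|=1.13217 >1
  x=-1.725: |R|=1.07841 >1
So |R|<1 on (-1.6500, 0).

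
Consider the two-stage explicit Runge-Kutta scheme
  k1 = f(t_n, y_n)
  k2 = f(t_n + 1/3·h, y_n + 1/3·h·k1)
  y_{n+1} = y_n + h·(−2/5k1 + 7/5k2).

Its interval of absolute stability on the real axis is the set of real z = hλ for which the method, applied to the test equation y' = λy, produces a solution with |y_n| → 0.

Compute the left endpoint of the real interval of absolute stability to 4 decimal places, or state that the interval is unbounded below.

left endpoint -2.1429.

With y'=λy (z=hλ):
  k1=λy_n ⇒ h·k1=z·y_n;  k2=λ(1+1/3z)y_n ⇒ h·k2=z(1+1/3z)y_n
  y_{n+1}/y_n = 1 − 2/5z + 7/5z(1+1/3z) = 1 + z + 7/15z²
  so R(z) = 1 + z + 7/15z².

Solve |R(x)|<1 on ℝ⁻.
x=-1.66: |R|=0.6259
R=1: x+7/15x²=0 ⇒ x=−15/7=-2.1429; min R=1−1/(4·7/15)=0.4643>−1
Confirm numerically:
  x=-1.746: |R|=0.67664 <1
  x=-1.414: |R|=0.51905 <1
  x=-1.303: |R|=0.48931 <1
  x=-2.721: |R|=1.73413 >1
  x=-2.577: |R|=1.52210 >1
Stable set (-2.1429, 0).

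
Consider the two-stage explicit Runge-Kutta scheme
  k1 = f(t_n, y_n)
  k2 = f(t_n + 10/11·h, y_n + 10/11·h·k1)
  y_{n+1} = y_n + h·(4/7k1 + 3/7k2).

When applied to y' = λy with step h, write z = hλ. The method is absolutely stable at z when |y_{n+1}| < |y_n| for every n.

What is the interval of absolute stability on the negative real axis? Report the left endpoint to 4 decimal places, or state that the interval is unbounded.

(-2.5667, 0).

On y'=λy, z=hλ:
  k1=λy_n ⇒ h·k1=z·y_n;  k2=λ(1+10/11z)y_n ⇒ h·k2=z(1+10/11z)y_n
  y_{n+1}/y_n = 1 + 4/7z + 3/7z(1+10/11z) = 1 + z + 30/77z²
  ⇒ R(z) = 1 + z + 30/77z².

Solve |R(x)|<1 on ℝ⁻.
x=-1.29: |R|=0.3584
R=1: x+30/77x²=0 ⇒ x=−77/30=-2.5667; min R=1−1/(4·30/77)=0.3583>−1
Confirm numerically:
  x=-2.371: |R|=0.81925 <1
  x=-1.848: |R|=0.48256 <1
  x=-1.462: |R|=0.37077 <1
  x=-1.352: |R|=0.36017 <1
  x=-2.920: |R|=1.40197 >1
  x=-2.783: |R|=1.23457 >1
So |R|<1 on (-2.5667, 0).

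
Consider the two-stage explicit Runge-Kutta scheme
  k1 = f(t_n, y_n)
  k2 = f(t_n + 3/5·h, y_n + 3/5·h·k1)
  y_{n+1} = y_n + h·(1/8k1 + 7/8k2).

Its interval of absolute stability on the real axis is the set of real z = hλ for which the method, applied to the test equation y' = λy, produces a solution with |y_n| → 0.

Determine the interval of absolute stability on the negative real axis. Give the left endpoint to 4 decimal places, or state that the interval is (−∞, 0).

On y'=λy, z=hλ:
  k1=λy_n ⇒ h·k1=z·y_n;  k2=λ(1+3/5z)y_n ⇒ h·k2=z(1+3/5z)y_n
  y_{n+1}/y_n = 1 + 1/8z + 7/8z(1+3/5z) = 1 + z + 21/40z²
  Hence R(z) = 1 + z + 21/40z².

Find x<0 with |R(x)|<1.
x=-1.2: |R|=0.5560
R=1: x+21/40x²=0 ⇒ x=−40/21=-1.9048; min R=1−1/(4·21/40)=0.5238>−1
Confirm numerically:
  x=-1.727: |R|=0.83883 <1
  x=-1.708: |R|=0.82356 <1
  x=-0.765: |R|=0.54224 <1
  x=-2.177: |R|=1.31115 >1
  x=-2.133: |R|=1.25559 >1
Interval (-1.9048, 0).

z∈(-1.9048,0).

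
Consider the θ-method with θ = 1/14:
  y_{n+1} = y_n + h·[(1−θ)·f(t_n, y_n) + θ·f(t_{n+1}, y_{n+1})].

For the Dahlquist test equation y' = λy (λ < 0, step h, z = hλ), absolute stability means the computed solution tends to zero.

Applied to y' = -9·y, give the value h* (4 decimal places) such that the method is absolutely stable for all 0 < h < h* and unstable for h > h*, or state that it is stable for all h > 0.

Test eqn y'=λy, z=hλ:
  y_{n+1} = y_n + z·[13/14·y_n + 1/14·y_{n+1}] ⇒ (1 − 1/14z)y_{n+1} = (1 + 13/14z)y_n
  R(z) = (1 + 13/14z)/(1 − 1/14z).

Find x<0 with |R(x)|<1.
x=-1.53: |R|=0.3793
R=−1: 1+13/14x = −1+1/14x ⇒ -6/7x=2 ⇒ x=2/(-6/7)=-2.3333
Confirm numerically:
  x=-2.223: |R|=0.91839 <1
  x=-1.991: |R|=0.74311 <1
  x=-1.532: |R|=0.38089 <1
  x=-1.212: |R|=0.11544 <1
  x=-2.787: |R|=1.32430 >1
  x=-2.784: |R|=1.32221 >1
  x=-2.768: |R|=1.31107 >1
So |R|<1 on (-2.3333, 0).

(-2.3333,0); λ=-9 ⇒ h* = (7/3)/9 = 0.2593.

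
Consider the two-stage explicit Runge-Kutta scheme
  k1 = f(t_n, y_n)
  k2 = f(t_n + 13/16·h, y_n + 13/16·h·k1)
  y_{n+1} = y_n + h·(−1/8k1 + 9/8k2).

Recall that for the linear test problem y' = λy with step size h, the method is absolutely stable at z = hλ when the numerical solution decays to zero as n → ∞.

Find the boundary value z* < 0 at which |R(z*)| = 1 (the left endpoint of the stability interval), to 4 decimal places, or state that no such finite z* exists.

z* = -1.0940.

With y'=λy (z=hλ):
  k1=λy_n ⇒ h·k1=z·y_n;  k2=λ(1+13/16z)y_n ⇒ h·k2=z(1+13/16z)y_n
  y_{n+1}/y_n = 1 − 1/8z + 9/8z(1+13/16z) = 1 + z + 117/128z²
  R(z) = 1 + z + 117/128z².

Find x<0 with |R(x)|<1.
x=-0.42: |R|=0.7412
R=1: x+117/128x²=0 ⇒ x=−128/117=-1.0940; min R=1−1/(4·117/128)=0.7265>−1
Confirm numerically:
  x=-0.847: |R|=0.80876 <1
  x=-0.805: |R|=0.78734 <1
  x=-0.562: |R|=0.72670 <1
  x=-1.618: |R|=1.77495 >1
  x=-1.559: |R|=1.66261 >1
  x=-1.274: |R|=1.20959 >1
So |R|<1 on (-1.0940, 0).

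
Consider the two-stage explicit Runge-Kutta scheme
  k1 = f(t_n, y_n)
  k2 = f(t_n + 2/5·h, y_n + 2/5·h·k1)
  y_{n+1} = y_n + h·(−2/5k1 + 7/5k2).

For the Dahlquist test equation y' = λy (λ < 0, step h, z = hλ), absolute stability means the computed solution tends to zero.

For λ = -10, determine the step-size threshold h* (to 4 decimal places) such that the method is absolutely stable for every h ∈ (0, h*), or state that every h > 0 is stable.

Test eqn y'=λy, z=hλ:
  k1=λy_n ⇒ h·k1=z·y_n;  k2=λ(1+2/5z)y_n ⇒ h·k2=z(1+2/5z)y_n
  y_{n+1}/y_n = 1 − 2/5z + 7/5z(1+2/5z) = 1 + z + 14/25z²
  so R(z) = 1 + z + 14/25z².

Need |R(x)|<1, x<0.
x=-0.58: |R|=0.6084
R=1: x+14/25x²=0 ⇒ x=−25/14=-1.7857; min R=1−1/(4·14/25)=0.5536>−1
Confirm numerically:
  x=-1.617: |R|=0.84723 <1
  x=-1.514: |R|=0.76963 <1
  x=-1.129: |R|=0.58480 <1
  x=-0.723: |R|=0.56973 <1
  x=-2.285: |R|=1.63889 >1
  x=-1.978: |R|=1.21299 >1
  x=-1.955: |R|=1.18533 >1
Interval (-1.7857, 0).

(-1.7857,0); λ=-10 ⇒ h* = (25/14)/10 = 0.1786.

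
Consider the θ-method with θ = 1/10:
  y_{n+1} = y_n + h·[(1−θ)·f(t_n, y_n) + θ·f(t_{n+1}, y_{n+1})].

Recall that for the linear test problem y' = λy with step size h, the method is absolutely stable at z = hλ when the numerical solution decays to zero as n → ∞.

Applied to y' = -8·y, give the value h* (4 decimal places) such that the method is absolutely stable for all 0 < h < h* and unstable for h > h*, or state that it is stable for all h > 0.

(-2.5000,0); λ=-8 ⇒ h* = (5/2)/8 = 0.3125.

Test eqn y'=λy, z=hλ:
  y_{n+1} = y_n + z·[9/10·y_n + 1/10·y_{n+1}] ⇒ (1 − 1/10z)y_{n+1} = (1 + 9/10z)y_n
  Hence R(z) = (1 + 9/10z)/(1 − 1/10z).

Boundary: |R(x)|=1, x<0.
x=-0.95: |R|=0.1324
R=−1: 1+9/10x = −1+1/10x ⇒ -4/5x=2 ⇒ x=2/(-4/5)=-2.5000
Confirm numerically:
  x=-2.199: |R|=0.80261 <1
  x=-1.861: |R|=0.56901 <1
  x=-1.264: |R|=0.12216 <1
  x=-1.076: |R|=0.02853 <1
  x=-3.023: |R|=1.32128 >1
  x=-2.974: |R|=1.29228 >1
  x=-2.621: |R|=1.07670 >1
Stable set (-2.5000, 0).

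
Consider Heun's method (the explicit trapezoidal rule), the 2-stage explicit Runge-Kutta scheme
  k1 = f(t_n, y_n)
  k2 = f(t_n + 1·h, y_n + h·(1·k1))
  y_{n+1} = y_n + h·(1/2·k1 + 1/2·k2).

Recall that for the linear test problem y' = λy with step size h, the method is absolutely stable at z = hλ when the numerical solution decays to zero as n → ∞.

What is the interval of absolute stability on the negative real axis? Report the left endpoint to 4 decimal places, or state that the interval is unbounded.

z∈(-2.0000,0).

Test eqn y'=λy, z=hλ:
  order 2, 2-stage ⇒ R(z)=1+z+z^2/2
  (e.g. R(-1.68)=0.73120, |R|=0.73120)

Find x<0 with |R(x)|<1.
x=-1.68: |R|=0.7312
|R(-2.11)|=1.1160 |R(-1.89)|=0.8960 |R(-1.79)|=0.8121
Bisect:
  x_lo=-2.4927 |R|=1.6141  x_hi=-0.3244 |R|=0.7282
  mid=-1.40856 |R|=0.58346 →hi
  mid=-1.95063 |R|=0.95185 →hi
  mid=-2.22166 |R|=1.24623 →lo
  mid=-2.08614 |R|=1.08986 →lo
  mid=-2.01839 |R|=1.01856 →lo
  mid=-1.98451 |R|=0.98463 →hi
  mid=-2.00145 |R|=1.00145 →lo
  mid=-1.99298 |R|=0.99300 →hi
  ...
  [-2.00012,-1.99999] ⇒ x*=-2.0000
So |R|<1 on (-2.0000, 0).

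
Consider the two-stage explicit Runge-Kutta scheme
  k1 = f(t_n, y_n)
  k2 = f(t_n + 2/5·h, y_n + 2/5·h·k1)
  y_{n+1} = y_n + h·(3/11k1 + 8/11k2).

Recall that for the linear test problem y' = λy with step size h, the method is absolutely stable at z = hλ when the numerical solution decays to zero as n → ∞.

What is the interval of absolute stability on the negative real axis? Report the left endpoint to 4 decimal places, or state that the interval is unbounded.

(-3.4375, 0).

Test eqn y'=λy, z=hλ:
  k1=λy_n ⇒ h·k1=z·y_n;  k2=λ(1+2/5z)y_n ⇒ h·k2=z(1+2/5z)y_n
  y_{n+1}/y_n = 1 + 3/11z + 8/11z(1+2/5z) = 1 + z + 16/55z²
  ⇒ R(z) = 1 + z + 16/55z².

Need |R(x)|<1, x<0.
x=-0.59: |R|=0.5113
R=1: x+16/55x²=0 ⇒ x=−55/16=-3.4375; min R=1−1/(4·16/55)=0.1406>−1
Confirm numerically:
  x=-3.171: |R|=0.75416 <1
  x=-1.783: |R|=0.14183 <1
  x=-1.566: |R|=0.14741 <1
  x=-3.906: |R|=1.53235 >1
  x=-3.475: |R|=1.03791 >1
So |R|<1 on (-3.4375, 0).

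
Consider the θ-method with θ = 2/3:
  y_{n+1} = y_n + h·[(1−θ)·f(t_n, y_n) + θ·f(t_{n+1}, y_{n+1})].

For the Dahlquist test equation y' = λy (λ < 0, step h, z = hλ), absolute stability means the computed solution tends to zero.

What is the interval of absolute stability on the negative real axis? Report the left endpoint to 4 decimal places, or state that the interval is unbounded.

Test eqn y'=λy, z=hλ:
  y_{n+1} = y_n + z·[1/3·y_n + 2/3·y_{n+1}] ⇒ (1 − 2/3z)y_{n+1} = (1 + 1/3z)y_n
  ⇒ R(z) = (1 + 1/3z)/(1 − 2/3z).

Find x<0 with |R(x)|<1.
x=-0.88: |R|=0.4454
x=-2: |R|=0.1429
x=-10: |R|=0.3043
x=-100: |R|=0.4778
θ=2/3≥1/2 ⇒ |1+1/3x|<|1−2/3x| ∀x<0 ⇒ unbounded interval.

interval (−∞, 0).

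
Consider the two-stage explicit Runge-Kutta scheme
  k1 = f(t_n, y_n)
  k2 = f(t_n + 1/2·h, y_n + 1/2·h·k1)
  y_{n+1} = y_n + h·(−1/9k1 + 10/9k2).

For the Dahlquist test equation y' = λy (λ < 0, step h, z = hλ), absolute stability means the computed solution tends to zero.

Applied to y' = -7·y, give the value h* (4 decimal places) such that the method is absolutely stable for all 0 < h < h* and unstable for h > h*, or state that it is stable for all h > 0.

Set f=λy, z=hλ:
  k1=λy_n ⇒ h·k1=z·y_n;  k2=λ(1+1/2z)y_n ⇒ h·k2=z(1+1/2z)y_n
  y_{n+1}/y_n = 1 − 1/9z + 10/9z(1+1/2z) = 1 + z + 5/9z²
  Hence R(z) = 1 + z + 5/9z².

Need |R(x)|<1, x<0.
x=-1.74: |R|=0.9420
R=1: x+5/9x²=0 ⇒ x=−9/5=-1.8000; min R=1−1/(4·5/9)=0.5500>−1
Confirm numerically:
  x=-1.571: |R|=0.80013 <1
  x=-1.471: |R|=0.73113 <1
  x=-1.112: |R|=0.57497 <1
  x=-0.955: |R|=0.55168 <1
  x=-2.232: |R|=1.53568 >1
  x=-2.214: |R|=1.50922 >1
Stable set (-1.8000, 0).

(-1.8000,0); λ=-7 ⇒ h* = (9/5)/7 = 0.2571.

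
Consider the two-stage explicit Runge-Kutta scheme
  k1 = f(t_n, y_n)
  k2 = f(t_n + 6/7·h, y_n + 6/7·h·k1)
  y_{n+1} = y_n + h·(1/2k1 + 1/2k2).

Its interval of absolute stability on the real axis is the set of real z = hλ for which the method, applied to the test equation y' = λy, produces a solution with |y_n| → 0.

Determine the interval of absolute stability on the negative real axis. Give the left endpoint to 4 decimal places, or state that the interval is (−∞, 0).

With y'=λy (z=hλ):
  k1=λy_n ⇒ h·k1=z·y_n;  k2=λ(1+6/7z)y_n ⇒ h·k2=z(1+6/7z)y_n
  y_{n+1}/y_n = 1 + 1/2z + 1/2z(1+6/7z) = 1 + z + 3/7z²
  ⇒ R(z) = 1 + z + 3/7z².

Boundary: |R(x)|=1, x<0.
x=-0.62: |R|=0.5447
R=1: x+3/7x²=0 ⇒ x=−7/3=-2.3333; min R=1−1/(4·3/7)=0.4167>−1
Confirm numerically:
  x=-2.197: |R|=0.87163 <1
  x=-1.937: |R|=0.67099 <1
  x=-1.893: |R|=0.64276 <1
  x=-1.537: |R|=0.47544 <1
  x=-2.747: |R|=1.48700 >1
  x=-2.672: |R|=1.38782 >1
Stable set (-2.3333, 0).

(-2.3333, 0).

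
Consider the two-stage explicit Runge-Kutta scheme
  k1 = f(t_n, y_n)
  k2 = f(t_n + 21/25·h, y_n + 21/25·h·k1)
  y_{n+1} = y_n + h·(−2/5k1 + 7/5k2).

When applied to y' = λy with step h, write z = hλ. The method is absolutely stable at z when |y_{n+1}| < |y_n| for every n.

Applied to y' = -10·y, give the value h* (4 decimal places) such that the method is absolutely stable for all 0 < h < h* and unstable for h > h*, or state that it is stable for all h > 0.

(-0.8503,0); λ=-10 ⇒ h* = (125/147)/10 = 0.0850.

Set f=λy, z=hλ:
  k1=λy_n ⇒ h·k1=z·y_n;  k2=λ(1+21/25z)y_n ⇒ h·k2=z(1+21/25z)y_n
  y_{n+1}/y_n = 1 − 2/5z + 7/5z(1+21/25z) = 1 + z + 147/125z²
  ⇒ R(z) = 1 + z + 147/125z².

Find x<0 with |R(x)|<1.
x=-1.43: |R|=1.9748
R=1: x+147/125x²=0 ⇒ x=−125/147=-0.8503; min R=1−1/(4·147/125)=0.7874>−1
Confirm numerically:
  x=-0.708: |R|=0.88149 <1
  x=-0.621: |R|=0.83251 <1
  x=-0.487: |R|=0.79191 <1
  x=-0.402: |R|=0.78805 <1
  x=-1.381: |R|=1.86182 >1
  x=-1.303: |R|=1.69362 >1
So |R|<1 on (-0.8503, 0).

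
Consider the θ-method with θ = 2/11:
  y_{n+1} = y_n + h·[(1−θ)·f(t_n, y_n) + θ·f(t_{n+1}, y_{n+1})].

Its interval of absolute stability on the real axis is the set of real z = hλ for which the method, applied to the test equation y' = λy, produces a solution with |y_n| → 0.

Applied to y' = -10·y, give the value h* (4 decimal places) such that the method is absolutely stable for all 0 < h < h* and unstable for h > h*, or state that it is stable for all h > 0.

(-3.1429,0); λ=-10 ⇒ h* = (22/7)/10 = 0.3143.

On y'=λy, z=hλ:
  y_{n+1} = y_n + z·[9/11·y_n + 2/11·y_{n+1}] ⇒ (1 − 2/11z)y_{n+1} = (1 + 9/11z)y_n
  R(z) = (1 + 9/11z)/(1 − 2/11z).

Boundary: |R(x)|=1, x<0.
x=-1.21: |R|=0.0082
R=−1: 1+9/11x = −1+2/11x ⇒ -7/11x=2 ⇒ x=2/(-7/11)=-3.1429
Confirm numerically:
  x=-2.249: |R|=0.59627 <1
  x=-1.954: |R|=0.44178 <1
  x=-1.718: |R|=0.30909 <1
  x=-3.474: |R|=1.12915 >1
  x=-3.239: |R|=1.03851 >1
So |R|<1 on (-3.1429, 0).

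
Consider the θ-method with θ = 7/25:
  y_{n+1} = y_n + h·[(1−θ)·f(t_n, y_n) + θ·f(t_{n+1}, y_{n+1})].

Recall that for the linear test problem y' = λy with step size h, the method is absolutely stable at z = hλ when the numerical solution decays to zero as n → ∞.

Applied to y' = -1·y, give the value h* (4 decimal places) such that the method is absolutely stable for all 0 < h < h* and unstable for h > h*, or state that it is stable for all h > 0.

(-4.5455,0); λ=-1 ⇒ h* = (50/11)/1 = 4.5455.

On y'=λy, z=hλ:
  y_{n+1} = y_n + z·[18/25·y_n + 7/25·y_{n+1}] ⇒ (1 − 7/25z)y_{n+1} = (1 + 18/25z)y_n
  so R(z) = (1 + 18/25z)/(1 − 7/25z).

Solve |R(x)|<1 on ℝ⁻.
x=-0.47: |R|=0.5847
R=−1: 1+18/25x = −1+7/25x ⇒ -11/25x=2 ⇒ x=2/(-11/25)=-4.5455
Confirm numerically:
  x=-4.220: |R|=0.93436 <1
  x=-4.188: |R|=0.92761 <1
  x=-2.819: |R|=0.57546 <1
  x=-5.080: |R|=1.09709 >1
  x=-5.019: |R|=1.08662 >1
  x=-4.932: |R|=1.07143 >1
Stable set (-4.5455, 0).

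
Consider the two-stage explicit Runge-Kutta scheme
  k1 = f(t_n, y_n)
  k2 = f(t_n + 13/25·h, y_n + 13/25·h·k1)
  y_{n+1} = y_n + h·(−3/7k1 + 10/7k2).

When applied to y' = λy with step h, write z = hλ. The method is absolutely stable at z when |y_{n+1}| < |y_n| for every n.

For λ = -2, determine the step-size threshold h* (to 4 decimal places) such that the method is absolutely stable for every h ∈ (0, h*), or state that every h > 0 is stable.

(-1.3462,0); λ=-2 ⇒ h* = (35/26)/2 = 0.6731.

With y'=λy (z=hλ):
  k1=λy_n ⇒ h·k1=z·y_n;  k2=λ(1+13/25z)y_n ⇒ h·k2=z(1+13/25z)y_n
  y_{n+1}/y_n = 1 − 3/7z + 10/7z(1+13/25z) = 1 + z + 26/35z²
  so R(z) = 1 + z + 26/35z².

Need |R(x)|<1, x<0.
x=-1.58: |R|=1.2745
R=1: x+26/35x²=0 ⇒ x=−35/26=-1.3462; min R=1−1/(4·26/35)=0.6635>−1
Confirm numerically:
  x=-0.906: |R|=0.70376 <1
  x=-0.713: |R|=0.66465 <1
  x=-0.665: |R|=0.66351 <1
  x=-1.533: |R|=1.21278 >1
  x=-1.475: |R|=1.14118 >1
So |R|<1 on (-1.3462, 0).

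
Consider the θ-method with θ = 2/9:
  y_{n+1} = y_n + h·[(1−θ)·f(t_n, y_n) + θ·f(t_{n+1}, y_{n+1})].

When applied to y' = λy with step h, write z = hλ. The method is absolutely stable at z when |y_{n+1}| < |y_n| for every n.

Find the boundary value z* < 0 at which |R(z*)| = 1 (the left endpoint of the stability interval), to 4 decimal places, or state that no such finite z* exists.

Test eqn y'=λy, z=hλ:
  y_{n+1} = y_n + z·[7/9·y_n + 2/9·y_{n+1}] ⇒ (1 − 2/9z)y_{n+1} = (1 + 7/9z)y_n
  so R(z) = (1 + 7/9z)/(1 − 2/9z).

Need |R(x)|<1, x<0.
x=-0.77: |R|=0.3425
R=−1: 1+7/9x = −1+2/9x ⇒ -5/9x=2 ⇒ x=2/(-5/9)=-3.6000
Confirm numerically:
  x=-2.174: |R|=0.46584 <1
  x=-2.101: |R|=0.43228 <1
  x=-1.609: |R|=0.18522 <1
  x=-1.455: |R|=0.09950 <1
  x=-3.904: |R|=1.09043 >1
  x=-3.641: |R|=1.01259 >1
Interval (-3.6000, 0).

z* = -3.6000.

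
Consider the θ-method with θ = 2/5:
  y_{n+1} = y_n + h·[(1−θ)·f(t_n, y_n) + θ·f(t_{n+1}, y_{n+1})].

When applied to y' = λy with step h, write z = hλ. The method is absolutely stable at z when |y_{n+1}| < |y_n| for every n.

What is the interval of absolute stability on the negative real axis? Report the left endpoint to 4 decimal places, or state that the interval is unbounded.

With y'=λy (z=hλ):
  y_{n+1} = y_n + z·[3/5·y_n + 2/5·y_{n+1}] ⇒ (1 − 2/5z)y_{n+1} = (1 + 3/5z)y_n
  R(z) = (1 + 3/5z)/(1 − 2/5z).

Find x<0 with |R(x)|<1.
x=-0.35: |R|=0.6930
R=−1: 1+3/5x = −1+2/5x ⇒ -1/5x=2 ⇒ x=2/(-1/5)=-10.0000
Confirm numerically:
  x=-7.307: |R|=0.86270 <1
  x=-6.396: |R|=0.79744 <1
  x=-5.090: |R|=0.67655 <1
  x=-10.488: |R|=1.01879 >1
  x=-10.174: |R|=1.00686 >1
So |R|<1 on (-10.0000, 0).

z∈(-10.0000,0).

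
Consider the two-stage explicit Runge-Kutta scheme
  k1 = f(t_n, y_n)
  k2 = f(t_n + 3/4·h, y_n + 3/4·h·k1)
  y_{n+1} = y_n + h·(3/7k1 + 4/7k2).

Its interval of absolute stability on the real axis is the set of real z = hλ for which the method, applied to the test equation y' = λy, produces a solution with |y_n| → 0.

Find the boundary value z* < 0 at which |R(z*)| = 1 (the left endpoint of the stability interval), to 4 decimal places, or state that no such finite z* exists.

Set f=λy, z=hλ:
  k1=λy_n ⇒ h·k1=z·y_n;  k2=λ(1+3/4z)y_n ⇒ h·k2=z(1+3/4z)y_n
  y_{n+1}/y_n = 1 + 3/7z + 4/7z(1+3/4z) = 1 + z + 3/7z²
  ⇒ R(z) = 1 + z + 3/7z².

Solve |R(x)|<1 on ℝ⁻.
x=-0.84: |R|=0.4624
R=1: x+3/7x²=0 ⇒ x=−7/3=-2.3333; min R=1−1/(4·3/7)=0.4167>−1
Confirm numerically:
  x=-2.228: |R|=0.89942 <1
  x=-2.144: |R|=0.82603 <1
  x=-1.496: |R|=0.46315 <1
  x=-2.524: |R|=1.20625 >1
  x=-2.506: |R|=1.18544 >1
  x=-2.359: |R|=1.02595 >1
Stable set (-2.3333, 0).

left endpoint -2.3333.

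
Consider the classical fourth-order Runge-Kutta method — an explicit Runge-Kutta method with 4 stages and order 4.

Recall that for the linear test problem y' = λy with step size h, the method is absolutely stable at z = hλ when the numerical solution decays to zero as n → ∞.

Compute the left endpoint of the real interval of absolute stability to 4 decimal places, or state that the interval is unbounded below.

left endpoint -2.7853.

Set f=λy, z=hλ:
  order 4, 4-stage ⇒ R(z)=1+z+z^2/2+z^3/6+z^4/24
  (e.g. R(-1.09)=0.34703, |R|=0.34703)

Boundary: |R(x)|=1, x<0.
x=-1.09: |R|=0.3470
|R(-2.86)|=1.1186 |R(-2.3)|=0.4832 |R(-1.67)|=0.2723
Bisect:
  x_lo=-3.5124 |R|=2.7756  x_hi=-0.2442 |R|=0.7833
  mid=-1.87830 |R|=0.29988 →hi
  mid=-2.69533 |R|=0.87262 →hi
  mid=-3.10384 |R|=1.59655 →lo
  mid=-2.89959 |R|=1.18644 →lo
  mid=-2.79746 |R|=1.01849 →lo
  mid=-2.74639 |R|=0.94292 →hi
  mid=-2.77192 |R|=0.98003 →hi
  mid=-2.78469 |R|=0.99909 →hi
  ...
  [-2.78549,-2.78529] ⇒ x*=-2.7853
Stable set (-2.7853, 0).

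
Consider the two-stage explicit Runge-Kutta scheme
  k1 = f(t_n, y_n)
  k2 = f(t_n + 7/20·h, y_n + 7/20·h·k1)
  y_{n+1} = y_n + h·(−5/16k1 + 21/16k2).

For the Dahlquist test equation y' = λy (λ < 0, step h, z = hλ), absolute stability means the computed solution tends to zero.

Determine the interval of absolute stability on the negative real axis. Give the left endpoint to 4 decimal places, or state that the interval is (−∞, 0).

(-2.1769, 0).

Test eqn y'=λy, z=hλ:
  k1=λy_n ⇒ h·k1=z·y_n;  k2=λ(1+7/20z)y_n ⇒ h·k2=z(1+7/20z)y_n
  y_{n+1}/y_n = 1 − 5/16z + 21/16z(1+7/20z) = 1 + z + 147/320z²
  so R(z) = 1 + z + 147/320z².

Find x<0 with |R(x)|<1.
x=-0.42: |R|=0.6610
R=1: x+147/320x²=0 ⇒ x=−320/147=-2.1769; min R=1−1/(4·147/320)=0.4558>−1
Confirm numerically:
  x=-1.329: |R|=0.48237 <1
  x=-1.185: |R|=0.46007 <1
  x=-1.127: |R|=0.45647 <1
  x=-0.997: |R|=0.45962 <1
  x=-2.491: |R|=1.35946 >1
  x=-2.325: |R|=1.15821 >1
  x=-2.316: |R|=1.14802 >1
Stable set (-2.1769, 0).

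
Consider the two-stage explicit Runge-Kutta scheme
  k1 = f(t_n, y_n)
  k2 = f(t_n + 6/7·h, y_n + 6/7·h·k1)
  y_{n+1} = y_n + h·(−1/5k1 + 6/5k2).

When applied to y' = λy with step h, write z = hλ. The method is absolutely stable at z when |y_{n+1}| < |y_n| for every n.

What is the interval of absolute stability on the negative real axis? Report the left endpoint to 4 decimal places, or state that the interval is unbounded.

Set f=λy, z=hλ:
  k1=λy_n ⇒ h·k1=z·y_n;  k2=λ(1+6/7z)y_n ⇒ h·k2=z(1+6/7z)y_n
  y_{n+1}/y_n = 1 − 1/5z + 6/5z(1+6/7z) = 1 + z + 36/35z²
  Hence R(z) = 1 + z + 36/35z².

Boundary: |R(x)|=1, x<0.
x=-0.94: |R|=0.9688
R=1: x+36/35x²=0 ⇒ x=−35/36=-0.9722; min R=1−1/(4·36/35)=0.7569>−1
Confirm numerically:
  x=-0.769: |R|=0.83926 <1
  x=-0.701: |R|=0.80444 <1
  x=-0.454: |R|=0.75801 <1
  x=-1.415: |R|=1.64443 >1
  x=-1.360: |R|=1.54245 >1
  x=-1.116: |R|=1.16504 >1
Interval (-0.9722, 0).

(-0.9722, 0).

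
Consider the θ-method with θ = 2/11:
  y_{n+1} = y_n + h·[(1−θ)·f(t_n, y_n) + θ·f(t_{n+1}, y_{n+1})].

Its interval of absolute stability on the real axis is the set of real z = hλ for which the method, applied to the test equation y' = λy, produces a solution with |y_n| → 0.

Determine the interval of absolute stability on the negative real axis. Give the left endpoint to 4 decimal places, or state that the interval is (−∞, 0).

(-3.1429, 0).

Set f=λy, z=hλ:
  y_{n+1} = y_n + z·[9/11·y_n + 2/11·y_{n+1}] ⇒ (1 − 2/11z)y_{n+1} = (1 + 9/11z)y_n
  ⇒ R(z) = (1 + 9/11z)/(1 − 2/11z).

Solve |R(x)|<1 on ℝ⁻.
x=-1.1: |R|=0.0833
R=−1: 1+9/11x = −1+2/11x ⇒ -7/11x=2 ⇒ x=2/(-7/11)=-3.1429
Confirm numerically:
  x=-2.523: |R|=0.72959 <1
  x=-2.303: |R|=0.62329 <1
  x=-2.044: |R|=0.49019 <1
  x=-1.628: |R|=0.25617 <1
  x=-3.663: |R|=1.19868 >1
  x=-3.500: |R|=1.13889 >1
  x=-3.499: |R|=1.13852 >1
Stable set (-3.1429, 0).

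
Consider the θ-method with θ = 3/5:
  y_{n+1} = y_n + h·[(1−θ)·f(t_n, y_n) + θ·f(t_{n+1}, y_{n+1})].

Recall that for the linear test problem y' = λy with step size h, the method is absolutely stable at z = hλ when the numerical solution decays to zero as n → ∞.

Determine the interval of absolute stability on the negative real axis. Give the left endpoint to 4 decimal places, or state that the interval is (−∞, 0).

(−∞, 0) — no finite endpoint.

Set f=λy, z=hλ:
  y_{n+1} = y_n + z·[2/5·y_n + 3/5·y_{n+1}] ⇒ (1 − 3/5z)y_{n+1} = (1 + 2/5z)y_n
  Hence R(z) = (1 + 2/5z)/(1 − 3/5z).

Solve |R(x)|<1 on ℝ⁻.
x=-0.35: |R|=0.7107
x=-2: |R|=0.0909
x=-10: |R|=0.4286
x=-100: |R|=0.6393
θ=3/5≥1/2 ⇒ |1+2/5x|<|1−3/5x| ∀x<0 ⇒ interval (−∞,0).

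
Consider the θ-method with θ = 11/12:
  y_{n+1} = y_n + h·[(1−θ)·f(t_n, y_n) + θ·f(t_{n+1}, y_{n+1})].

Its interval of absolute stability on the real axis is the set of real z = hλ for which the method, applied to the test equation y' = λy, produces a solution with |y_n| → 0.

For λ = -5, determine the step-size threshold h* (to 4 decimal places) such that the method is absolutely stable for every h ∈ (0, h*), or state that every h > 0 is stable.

(−∞, 0) — no finite endpoint. Any h>0 works for λ=-5.

Set f=λy, z=hλ:
  y_{n+1} = y_n + z·[1/12·y_n + 11/12·y_{n+1}] ⇒ (1 − 11/12z)y_{n+1} = (1 + 1/12z)y_n
  Hence R(z) = (1 + 1/12z)/(1 − 11/12z).

Boundary: |R(x)|=1, x<0.
x=-1.03: |R|=0.4702
x=-2: |R|=0.2941
x=-10: |R|=0.0164
x=-100: |R|=0.0791
θ=11/12≥1/2 ⇒ |1+1/12x|<|1−11/12x| ∀x<0 ⇒ unbounded interval.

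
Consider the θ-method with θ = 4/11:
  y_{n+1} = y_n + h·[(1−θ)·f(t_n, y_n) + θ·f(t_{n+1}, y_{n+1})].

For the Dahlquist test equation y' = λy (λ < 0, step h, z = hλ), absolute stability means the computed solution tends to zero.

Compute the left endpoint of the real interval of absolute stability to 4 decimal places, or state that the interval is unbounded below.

Test eqn y'=λy, z=hλ:
  y_{n+1} = y_n + z·[7/11·y_n + 4/11·y_{n+1}] ⇒ (1 − 4/11z)y_{n+1} = (1 + 7/11z)y_n
  so R(z) = (1 + 7/11z)/(1 − 4/11z).

Need |R(x)|<1, x<0.
x=-1.57: |R|=0.0006
R=−1: 1+7/11x = −1+4/11x ⇒ -3/11x=2 ⇒ x=2/(-3/11)=-7.3333
Confirm numerically:
  x=-5.369: |R|=0.81854 <1
  x=-5.144: |R|=0.79199 <1
  x=-4.153: |R|=0.65446 <1
  x=-3.424: |R|=0.52511 <1
  x=-7.571: |R|=1.01727 >1
  x=-7.511: |R|=1.01299 >1
So |R|<1 on (-7.3333, 0).

z* = -7.3333.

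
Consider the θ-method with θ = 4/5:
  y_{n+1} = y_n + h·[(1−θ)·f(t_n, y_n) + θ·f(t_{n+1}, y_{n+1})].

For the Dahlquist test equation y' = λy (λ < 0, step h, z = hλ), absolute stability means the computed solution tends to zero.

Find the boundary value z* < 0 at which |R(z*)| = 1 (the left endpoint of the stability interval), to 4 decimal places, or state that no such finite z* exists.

(−∞, 0) — no finite endpoint.

On y'=λy, z=hλ:
  y_{n+1} = y_n + z·[1/5·y_n + 4/5·y_{n+1}] ⇒ (1 − 4/5z)y_{n+1} = (1 + 1/5z)y_n
  so R(z) = (1 + 1/5z)/(1 − 4/5z).

Find x<0 with |R(x)|<1.
x=-1.03: |R|=0.4353
x=-2: |R|=0.2308
x=-10: |R|=0.1111
x=-100: |R|=0.2346
θ=4/5≥1/2 ⇒ |1+1/5x|<|1−4/5x| ∀x<0 ⇒ unbounded interval.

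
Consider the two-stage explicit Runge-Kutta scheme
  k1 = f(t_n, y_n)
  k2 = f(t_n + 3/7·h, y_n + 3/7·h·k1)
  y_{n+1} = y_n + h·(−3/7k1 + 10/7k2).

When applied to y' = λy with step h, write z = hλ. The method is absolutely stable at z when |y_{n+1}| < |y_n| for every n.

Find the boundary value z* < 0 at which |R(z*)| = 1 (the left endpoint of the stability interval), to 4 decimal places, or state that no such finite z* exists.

z* = -1.6333.

Set f=λy, z=hλ:
  k1=λy_n ⇒ h·k1=z·y_n;  k2=λ(1+3/7z)y_n ⇒ h·k2=z(1+3/7z)y_n
  y_{n+1}/y_n = 1 − 3/7z + 10/7z(1+3/7z) = 1 + z + 30/49z²
  R(z) = 1 + z + 30/49z².

Boundary: |R(x)|=1, x<0.
x=-0.37: |R|=0.7138
R=1: x+30/49x²=0 ⇒ x=−49/30=-1.6333; min R=1−1/(4·30/49)=0.5917>−1
Confirm numerically:
  x=-1.408: |R|=0.80575 <1
  x=-1.017: |R|=0.61624 <1
  x=-0.761: |R|=0.59356 <1
  x=-0.707: |R|=0.59903 <1
  x=-2.232: |R|=1.81810 >1
  x=-2.061: |R|=1.53965 >1
  x=-1.739: |R|=1.11250 >1
Interval (-1.6333, 0).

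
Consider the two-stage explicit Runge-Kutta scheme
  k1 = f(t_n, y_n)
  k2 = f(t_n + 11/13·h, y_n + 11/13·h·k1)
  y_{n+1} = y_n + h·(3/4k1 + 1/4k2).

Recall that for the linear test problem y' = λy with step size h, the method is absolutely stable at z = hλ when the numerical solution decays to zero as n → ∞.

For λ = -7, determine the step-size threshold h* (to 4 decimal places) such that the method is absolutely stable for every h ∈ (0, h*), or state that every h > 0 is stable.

(-4.7273,0); λ=-7 ⇒ h* = (52/11)/7 = 0.6753.

On y'=λy, z=hλ:
  k1=λy_n ⇒ h·k1=z·y_n;  k2=λ(1+11/13z)y_n ⇒ h·k2=z(1+11/13z)y_n
  y_{n+1}/y_n = 1 + 3/4z + 1/4z(1+11/13z) = 1 + z + 11/52z²
  so R(z) = 1 + z + 11/52z².

Need |R(x)|<1, x<0.
x=-1.63: |R|=0.0680
R=1: x+11/52x²=0 ⇒ x=−52/11=-4.7273; min R=1−1/(4·11/52)=-0.1818>−1
Confirm numerically:
  x=-3.986: |R|=0.37496 <1
  x=-3.489: |R|=0.08608 <1
  x=-3.023: |R|=0.08985 <1
  x=-2.173: |R|=0.17413 <1
  x=-5.244: |R|=1.57321 >1
  x=-5.013: |R|=1.30300 >1
So |R|<1 on (-4.7273, 0).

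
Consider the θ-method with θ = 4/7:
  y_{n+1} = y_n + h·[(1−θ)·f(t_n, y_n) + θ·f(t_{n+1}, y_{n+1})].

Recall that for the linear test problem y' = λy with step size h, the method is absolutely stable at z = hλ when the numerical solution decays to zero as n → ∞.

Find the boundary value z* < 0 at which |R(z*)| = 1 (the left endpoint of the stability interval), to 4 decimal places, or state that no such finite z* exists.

Test eqn y'=λy, z=hλ:
  y_{n+1} = y_n + z·[3/7·y_n + 4/7·y_{n+1}] ⇒ (1 − 4/7z)y_{n+1} = (1 + 3/7z)y_n
  ⇒ R(z) = (1 + 3/7z)/(1 − 4/7z).

Boundary: |R(x)|=1, x<0.
x=-1.31: |R|=0.2508
x=-2: |R|=0.0667
x=-10: |R|=0.4894
x=-100: |R|=0.7199
θ=4/7≥1/2 ⇒ |1+3/7x|<|1−4/7x| ∀x<0 ⇒ unbounded interval.

(−∞, 0) — no finite endpoint.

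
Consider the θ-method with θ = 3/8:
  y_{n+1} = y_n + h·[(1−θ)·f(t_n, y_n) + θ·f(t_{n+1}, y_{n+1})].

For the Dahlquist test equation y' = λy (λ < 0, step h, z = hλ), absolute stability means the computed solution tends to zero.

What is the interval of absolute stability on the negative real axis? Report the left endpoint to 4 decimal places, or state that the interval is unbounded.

z∈(-8.0000,0).

On y'=λy, z=hλ:
  y_{n+1} = y_n + z·[5/8·y_n + 3/8·y_{n+1}] ⇒ (1 − 3/8z)y_{n+1} = (1 + 5/8z)y_n
  ⇒ R(z) = (1 + 5/8z)/(1 − 3/8z).

Solve |R(x)|<1 on ℝ⁻.
x=-0.45: |R|=0.6150
R=−1: 1+5/8x = −1+3/8x ⇒ -1/4x=2 ⇒ x=2/(-1/4)=-8.0000
Confirm numerically:
  x=-7.690: |R|=0.98005 <1
  x=-7.458: |R|=0.96431 <1
  x=-5.931: |R|=0.83957 <1
  x=-8.596: |R|=1.03528 >1
  x=-8.278: |R|=1.01693 >1
Interval (-8.0000, 0).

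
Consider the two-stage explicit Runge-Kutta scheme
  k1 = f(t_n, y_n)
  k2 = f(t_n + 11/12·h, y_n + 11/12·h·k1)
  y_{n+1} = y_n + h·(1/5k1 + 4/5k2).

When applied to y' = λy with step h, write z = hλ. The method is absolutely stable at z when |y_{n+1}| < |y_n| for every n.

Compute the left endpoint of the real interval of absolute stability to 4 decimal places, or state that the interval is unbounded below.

z* = -1.3636.

Set f=λy, z=hλ:
  k1=λy_n ⇒ h·k1=z·y_n;  k2=λ(1+11/12z)y_n ⇒ h·k2=z(1+11/12z)y_n
  y_{n+1}/y_n = 1 + 1/5z + 4/5z(1+11/12z) = 1 + z + 11/15z²
  so R(z) = 1 + z + 11/15z².

Need |R(x)|<1, x<0.
x=-1.61: |R|=1.2909
R=1: x+11/15x²=0 ⇒ x=−15/11=-1.3636; min R=1−1/(4·11/15)=0.6591>−1
Confirm numerically:
  x=-0.862: |R|=0.68290 <1
  x=-0.846: |R|=0.67886 <1
  x=-0.654: |R|=0.65966 <1
  x=-1.828: |R|=1.62249 >1
  x=-1.726: |R|=1.45866 >1
  x=-1.704: |R|=1.42532 >1
So |R|<1 on (-1.3636, 0).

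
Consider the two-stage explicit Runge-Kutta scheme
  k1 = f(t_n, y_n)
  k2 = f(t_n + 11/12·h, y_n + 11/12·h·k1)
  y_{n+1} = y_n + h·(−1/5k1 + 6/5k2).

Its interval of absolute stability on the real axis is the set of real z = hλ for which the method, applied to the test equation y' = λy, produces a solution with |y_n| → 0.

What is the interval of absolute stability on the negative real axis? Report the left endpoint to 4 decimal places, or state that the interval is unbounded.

On y'=λy, z=hλ:
  k1=λy_n ⇒ h·k1=z·y_n;  k2=λ(1+11/12z)y_n ⇒ h·k2=z(1+11/12z)y_n
  y_{n+1}/y_n = 1 − 1/5z + 6/5z(1+11/12z) = 1 + z + 11/10z²
  so R(z) = 1 + z + 11/10z².

Need |R(x)|<1, x<0.
x=-1.02: |R|=1.1244
R=1: x+11/10x²=0 ⇒ x=−10/11=-0.9091; min R=1−1/(4·11/10)=0.7727>−1
Confirm numerically:
  x=-0.710: |R|=0.84451 <1
  x=-0.669: |R|=0.82332 <1
  x=-0.405: |R|=0.77543 <1
  x=-1.431: |R|=1.82154 >1
  x=-1.050: |R|=1.16275 >1
Stable set (-0.9091, 0).

(-0.9091, 0).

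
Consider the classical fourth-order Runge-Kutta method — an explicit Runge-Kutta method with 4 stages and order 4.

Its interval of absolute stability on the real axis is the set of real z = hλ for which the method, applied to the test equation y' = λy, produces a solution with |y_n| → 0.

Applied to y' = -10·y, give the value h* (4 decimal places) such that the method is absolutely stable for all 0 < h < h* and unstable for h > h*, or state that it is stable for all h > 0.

With y'=λy (z=hλ):
  order 4, 4-stage ⇒ R(z)=1+z+z^2/2+z^3/6+z^4/24
  (e.g. R(-1.23)=0.31167, |R|=0.31167)

Boundary: |R(x)|=1, x<0.
x=-1.23: |R|=0.3117
|R(-2.63)|=0.7900 |R(-2.56)|=0.7102 |R(-0.53)|=0.5889
Bisect:
  x_lo=-3.1643 |R|=1.7388  x_hi=-0.1293 |R|=0.8787
  mid=-1.64681 |R|=0.27128 →hi
  mid=-2.40555 |R|=0.56300 →hi
  mid=-2.78492 |R|=0.99944 →hi
  mid=-2.97461 |R|=1.32502 →lo
  mid=-2.87977 |R|=1.15203 →lo
  mid=-2.83235 |R|=1.07329 →lo
  mid=-2.80864 |R|=1.03577 →lo
  ...
  [-2.78530,-2.78511] ⇒ x*=-2.7853
Interval (-2.7853, 0).

(-2.7853,0); λ=-10 ⇒ h* = 0.2785.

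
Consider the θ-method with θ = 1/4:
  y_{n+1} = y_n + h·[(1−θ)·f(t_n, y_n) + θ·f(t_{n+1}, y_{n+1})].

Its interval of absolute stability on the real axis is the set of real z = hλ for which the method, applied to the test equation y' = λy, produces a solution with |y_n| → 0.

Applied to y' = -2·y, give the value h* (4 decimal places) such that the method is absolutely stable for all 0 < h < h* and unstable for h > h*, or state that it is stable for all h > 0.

With y'=λy (z=hλ):
  y_{n+1} = y_n + z·[3/4·y_n + 1/4·y_{n+1}] ⇒ (1 − 1/4z)y_{n+1} = (1 + 3/4z)y_n
  ⇒ R(z) = (1 + 3/4z)/(1 − 1/4z).

Need |R(x)|<1, x<0.
x=-1.69: |R|=0.1880
R=−1: 1+3/4x = −1+1/4x ⇒ -1/2x=2 ⇒ x=2/(-1/2)=-4.0000
Confirm numerically:
  x=-2.275: |R|=0.45020 <1
  x=-2.273: |R|=0.44939 <1
  x=-1.980: |R|=0.32441 <1
  x=-1.794: |R|=0.23852 <1
  x=-4.374: |R|=1.08932 >1
  x=-4.162: |R|=1.03970 >1
Interval (-4.0000, 0).

(-4.0000,0); λ=-2 ⇒ h* = (4)/2 = 2.0000.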